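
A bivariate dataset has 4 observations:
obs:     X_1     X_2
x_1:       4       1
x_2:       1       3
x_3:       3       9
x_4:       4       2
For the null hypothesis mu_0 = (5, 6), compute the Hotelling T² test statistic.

Step 1 — sample mean vector:
  mean(X_1) = (4 + 1 + 3 + 4) / 4 = 12/4 = 3
  mean(X_2) = (1 + 3 + 9 + 2) / 4 = 15/4 = 3.75
  x̄ = (3, 3.75),  deviation x̄ - mu_0 = (3, 3.75) - (5, 6) = (-2, -2.25).

Step 2 — sample covariance matrix, S[i,j] = (1/(n-1)) · Σ_k (x_{k,i} - mean_i) · (x_{k,j} - mean_j), divisor n-1 = 3:
  S[X_1,X_1] = ((1)·(1) + (-2)·(-2) + (0)·(0) + (1)·(1)) / 3 = 6/3 = 2
  S[X_1,X_2] = ((1)·(-2.75) + (-2)·(-0.75) + (0)·(5.25) + (1)·(-1.75)) / 3 = -3/3 = -1
  S[X_2,X_2] = ((-2.75)·(-2.75) + (-0.75)·(-0.75) + (5.25)·(5.25) + (-1.75)·(-1.75)) / 3 = 38.75/3 = 12.9167
  S = [[2, -1],
 [-1, 12.9167]].

Step 3 — invert S. det(S) = 2·12.9167 - (-1)² = 24.8333.
  S^{-1} = (1/det) · [[d, -b], [-b, a]] = [[0.5201, 0.0403],
 [0.0403, 0.0805]].

Step 4 — quadratic form (x̄ - mu_0)^T · S^{-1} · (x̄ - mu_0):
  S^{-1} · (x̄ - mu_0) = (-1.1309, -0.2617),
  (x̄ - mu_0)^T · [...] = (-2)·(-1.1309) + (-2.25)·(-0.2617) = 2.8507.

Step 5 — scale by n: T² = 4 · 2.8507 = 11.4027.

T² ≈ 11.4027


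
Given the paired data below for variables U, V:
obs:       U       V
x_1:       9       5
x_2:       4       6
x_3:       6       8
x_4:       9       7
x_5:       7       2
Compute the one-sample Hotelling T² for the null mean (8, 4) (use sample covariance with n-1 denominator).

Step 1 — sample mean vector:
  mean(U) = (9 + 4 + 6 + 9 + 7) / 5 = 35/5 = 7
  mean(V) = (5 + 6 + 8 + 7 + 2) / 5 = 28/5 = 5.6
  x̄ = (7, 5.6),  deviation x̄ - mu_0 = (7, 5.6) - (8, 4) = (-1, 1.6).

Step 2 — sample covariance matrix, S[i,j] = (1/(n-1)) · Σ_k (x_{k,i} - mean_i) · (x_{k,j} - mean_j), divisor n-1 = 4:
  S[U,U] = ((2)·(2) + (-3)·(-3) + (-1)·(-1) + (2)·(2) + (0)·(0)) / 4 = 18/4 = 4.5
  S[U,V] = ((2)·(-0.6) + (-3)·(0.4) + (-1)·(2.4) + (2)·(1.4) + (0)·(-3.6)) / 4 = -2/4 = -0.5
  S[V,V] = ((-0.6)·(-0.6) + (0.4)·(0.4) + (2.4)·(2.4) + (1.4)·(1.4) + (-3.6)·(-3.6)) / 4 = 21.2/4 = 5.3
  S = [[4.5, -0.5],
 [-0.5, 5.3]].

Step 3 — invert S. det(S) = 4.5·5.3 - (-0.5)² = 23.6.
  S^{-1} = (1/det) · [[d, -b], [-b, a]] = [[0.2246, 0.0212],
 [0.0212, 0.1907]].

Step 4 — quadratic form (x̄ - mu_0)^T · S^{-1} · (x̄ - mu_0):
  S^{-1} · (x̄ - mu_0) = (-0.1907, 0.2839),
  (x̄ - mu_0)^T · [...] = (-1)·(-0.1907) + (1.6)·(0.2839) = 0.6449.

Step 5 — scale by n: T² = 5 · 0.6449 = 3.2246.

T² ≈ 3.2246


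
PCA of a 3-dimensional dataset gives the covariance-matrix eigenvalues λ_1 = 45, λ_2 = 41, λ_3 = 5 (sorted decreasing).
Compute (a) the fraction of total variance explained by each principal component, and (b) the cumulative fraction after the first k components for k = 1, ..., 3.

Step 1 — total variance = trace(Sigma) = Σ λ_i = 45 + 41 + 5 = 91.

Step 2 — fraction explained by component i = λ_i / Σ λ:
  PC1: 45/91 = 0.4945
  PC2: 41/91 = 0.4505
  PC3: 5/91 = 0.0549

Step 3 — cumulative fraction after k components = (λ_1 + ... + λ_k) / Σ λ:
  k = 1: 45/91 = 0.4945
  k = 2: (45 + 41)/91 = 86/91 = 0.9451
  k = 3: (45 + 41 + 5)/91 = 91/91 = 1

Summary (fraction, with percent):

explained: PC1 0.4945 (49.45%), PC2 0.4505 (45.05%), PC3 0.0549 (5.49%);  cumulative: 0.4945, 0.9451, 1


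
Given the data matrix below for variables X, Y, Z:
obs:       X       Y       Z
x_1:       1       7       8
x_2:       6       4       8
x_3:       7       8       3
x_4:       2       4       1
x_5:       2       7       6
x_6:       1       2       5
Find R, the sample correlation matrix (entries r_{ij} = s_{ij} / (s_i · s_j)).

Step 1 — column means:
  mean(X) = (1 + 6 + 7 + 2 + 2 + 1) / 6 = 19/6 = 3.1667
  mean(Y) = (7 + 4 + 8 + 4 + 7 + 2) / 6 = 32/6 = 5.3333
  mean(Z) = (8 + 8 + 3 + 1 + 6 + 5) / 6 = 31/6 = 5.1667

Step 2 — sample variances and covariances s[i,j] = (1/(n-1)) · Σ_k (x_{k,i} - mean_i) · (x_{k,j} - mean_j), with n-1 = 5:
  s[X,X] = ((-2.1667)·(-2.1667) + (2.8333)·(2.8333) + (3.8333)·(3.8333) + (-1.1667)·(-1.1667) + (-1.1667)·(-1.1667) + (-2.1667)·(-2.1667)) / 5 = 34.8333/5 = 6.9667
  s[X,Y] = ((-2.1667)·(1.6667) + (2.8333)·(-1.3333) + (3.8333)·(2.6667) + (-1.1667)·(-1.3333) + (-1.1667)·(1.6667) + (-2.1667)·(-3.3333)) / 5 = 9.6667/5 = 1.9333
  s[X,Z] = ((-2.1667)·(2.8333) + (2.8333)·(2.8333) + (3.8333)·(-2.1667) + (-1.1667)·(-4.1667) + (-1.1667)·(0.8333) + (-2.1667)·(-0.1667)) / 5 = -2.1667/5 = -0.4333
  s[Y,Y] = ((1.6667)·(1.6667) + (-1.3333)·(-1.3333) + (2.6667)·(2.6667) + (-1.3333)·(-1.3333) + (1.6667)·(1.6667) + (-3.3333)·(-3.3333)) / 5 = 27.3333/5 = 5.4667
  s[Y,Z] = ((1.6667)·(2.8333) + (-1.3333)·(2.8333) + (2.6667)·(-2.1667) + (-1.3333)·(-4.1667) + (1.6667)·(0.8333) + (-3.3333)·(-0.1667)) / 5 = 2.6667/5 = 0.5333
  s[Z,Z] = ((2.8333)·(2.8333) + (2.8333)·(2.8333) + (-2.1667)·(-2.1667) + (-4.1667)·(-4.1667) + (0.8333)·(0.8333) + (-0.1667)·(-0.1667)) / 5 = 38.8333/5 = 7.7667
  Sample standard deviations s_i = √(s[i,i]):
  s(X) = √(6.9667) = 2.6394
  s(Y) = √(5.4667) = 2.3381
  s(Z) = √(7.7667) = 2.7869

Step 3 — r_{ij} = s_{ij} / (s_i · s_j):
  r[X,X] = 1 (diagonal).
  r[X,Y] = 1.9333 / (2.6394 · 2.3381) = 1.9333 / 6.1713 = 0.3133
  r[X,Z] = -0.4333 / (2.6394 · 2.7869) = -0.4333 / 7.3558 = -0.0589
  r[Y,Y] = 1 (diagonal).
  r[Y,Z] = 0.5333 / (2.3381 · 2.7869) = 0.5333 / 6.516 = 0.0819
  r[Z,Z] = 1 (diagonal).

R is symmetric with unit diagonal. Assembling:

R = [[1, 0.3133, -0.0589],
 [0.3133, 1, 0.0819],
 [-0.0589, 0.0819, 1]]


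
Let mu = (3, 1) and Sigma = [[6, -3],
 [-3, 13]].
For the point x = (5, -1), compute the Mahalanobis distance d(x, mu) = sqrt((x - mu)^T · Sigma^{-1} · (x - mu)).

Step 1 — centre the observation: (x - mu) = (2, -2).

Step 2 — invert Sigma. det(Sigma) = 6·13 - (-3)² = 69.
  Sigma^{-1} = (1/det) · [[d, -b], [-b, a]] = [[0.1884, 0.0435],
 [0.0435, 0.087]].

Step 3 — form the quadratic (x - mu)^T · Sigma^{-1} · (x - mu):
  Sigma^{-1} · (x - mu) = (0.2899, -0.087).
  (x - mu)^T · [Sigma^{-1} · (x - mu)] = (2)·(0.2899) + (-2)·(-0.087) = 0.7536.

Step 4 — take square root: d = √(0.7536) ≈ 0.8681.

d(x, mu) = √(0.7536) ≈ 0.8681


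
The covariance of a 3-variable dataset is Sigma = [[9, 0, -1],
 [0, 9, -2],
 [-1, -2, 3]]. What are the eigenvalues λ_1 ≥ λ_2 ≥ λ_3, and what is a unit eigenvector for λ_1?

Step 1 — characteristic polynomial p(λ) = det(λI - Sigma) = λ³ - tr·λ² + c_1·λ - det, where tr = trace, c_1 = sum of the principal 2×2 minors, det = det(Sigma):
  tr = 9 + 9 + 3 = 21,
  c_1 = (9·9 - (0)²) + (9·3 - (-1)²) + (9·3 - (-2)²) = 81 + 26 + 23 = 130,
  det = 9·(9·3 - (-2)²) - (0)·((0)·3 - (-2)·(-1)) + (-1)·((0)·(-2) - 9·(-1)) = 9·(23) - (0)·(-2) + (-1)·(9) = 198.
  So p(λ) = λ³ - 21λ² + 130λ - 198.
Step 2 — look for an integer root (rational root theorem: any rational root is an integer divisor of 198). Testing λ = 9:
  p(9) = 729 - 1701 + 1170 - 198 = 0  ✓
  Dividing out (λ - 9): p(λ) = (λ - 9)(λ² - 12λ + 22).
Step 3 — remaining eigenvalues from the quadratic λ² - 12λ + 22 = 0:
  Δ = 12² - 4·22 = 144 - 88 = 56,  λ = (12 ± √56)/2 = (12 ± 7.4833)/2 ≈ 9.7417 or 2.2583.
  Sorted: λ_1 = 9.7417,  λ_2 = 9,  λ_3 = 2.2583  (check: sum = 21 = tr ✓).

Step 4 — unit eigenvector for λ_1 ≈ 9.7417: v spans the null space of (Sigma - λ_1 I), whose rows are
  r_1 = (-0.7417, 0, -1),  r_2 = (0, -0.7417, -2),  r_3 = (-1, -2, -6.7417).
  v is orthogonal to every row, so take v ∝ r_1 × r_2 = ((0)·(-2) - (-1)·(-0.7417), (-1)·(0) - (-0.7417)·(-2), (-0.7417)·(-0.7417) - (0)·(0)) ≈ (-0.7417, -1.4833, 0.5501).
  Rescale (multiply by -1 so the first nonzero entry is positive): u = (0.7417, 1.4833, -0.5501).
  ||u|| = √((0.7417)² + (1.4833)² + (-0.5501)²) = √(3.0528) ≈ 1.7472,  v_1 = u/||u|| ≈ (0.4245, 0.8489, -0.3148) (||v_1|| = 1).

λ_1 = 9.7417,  λ_2 = 9,  λ_3 = 2.2583;  v_1 ≈ (0.4245, 0.8489, -0.3148)


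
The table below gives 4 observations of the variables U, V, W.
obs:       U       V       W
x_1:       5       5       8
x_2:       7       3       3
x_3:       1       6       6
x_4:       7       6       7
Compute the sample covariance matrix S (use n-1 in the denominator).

Step 1 — column means:
  mean(U) = (5 + 7 + 1 + 7) / 4 = 20/4 = 5
  mean(V) = (5 + 3 + 6 + 6) / 4 = 20/4 = 5
  mean(W) = (8 + 3 + 6 + 7) / 4 = 24/4 = 6

Step 2 — sample covariance S[i,j] = (1/(n-1)) · Σ_k (x_{k,i} - mean_i) · (x_{k,j} - mean_j), with n-1 = 3.
  S[U,U] = ((0)·(0) + (2)·(2) + (-4)·(-4) + (2)·(2)) / 3 = 24/3 = 8
  S[U,V] = ((0)·(0) + (2)·(-2) + (-4)·(1) + (2)·(1)) / 3 = -6/3 = -2
  S[U,W] = ((0)·(2) + (2)·(-3) + (-4)·(0) + (2)·(1)) / 3 = -4/3 = -1.3333
  S[V,V] = ((0)·(0) + (-2)·(-2) + (1)·(1) + (1)·(1)) / 3 = 6/3 = 2
  S[V,W] = ((0)·(2) + (-2)·(-3) + (1)·(0) + (1)·(1)) / 3 = 7/3 = 2.3333
  S[W,W] = ((2)·(2) + (-3)·(-3) + (0)·(0) + (1)·(1)) / 3 = 14/3 = 4.6667

S is symmetric (S[j,i] = S[i,j]). Assembling:

S = [[8, -2, -1.3333],
 [-2, 2, 2.3333],
 [-1.3333, 2.3333, 4.6667]]


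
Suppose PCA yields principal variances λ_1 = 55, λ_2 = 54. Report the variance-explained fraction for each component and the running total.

Step 1 — total variance = trace(Sigma) = Σ λ_i = 55 + 54 = 109.

Step 2 — fraction explained by component i = λ_i / Σ λ:
  PC1: 55/109 = 0.5046
  PC2: 54/109 = 0.4954

Step 3 — cumulative fraction after k components = (λ_1 + ... + λ_k) / Σ λ:
  k = 1: 55/109 = 0.5046
  k = 2: (55 + 54)/109 = 109/109 = 1

Summary (fraction, with percent):

explained: PC1 0.5046 (50.46%), PC2 0.4954 (49.54%);  cumulative: 0.5046, 1


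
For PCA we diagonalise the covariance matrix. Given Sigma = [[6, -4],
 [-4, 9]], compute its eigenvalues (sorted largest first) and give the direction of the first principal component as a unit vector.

Step 1 — characteristic polynomial of 2×2 Sigma:
  det(Sigma - λI) = λ² - trace · λ + det = 0.
  trace = 6 + 9 = 15, det = 6·9 - (-4)² = 38.
Step 2 — discriminant:
  Δ = trace² - 4·det = 225 - 152 = 73.
Step 3 — eigenvalues:
  λ = (trace ± √Δ)/2 = (15 ± 8.544)/2,
  λ_1 = 11.772,  λ_2 = 3.228.

Step 4 — unit eigenvector for λ_1: solve (Sigma - λ_1 I)v = 0. First row:
  (6 - 11.772)·v_x + (-4)·v_y = 0, i.e. (-5.772)·v_x + (-4)·v_y = 0,
  so v ∝ (b, λ_1 - a) = (-4, 5.772); multiply by -1 so the first entry is positive: u = (4, -5.772).
  ||u|| = √((4)² + (-5.772)²) = √(49.316) ≈ 7.0225,
  v_1 = u/||u|| ≈ (0.5696, -0.8219) (||v_1|| = 1).

λ_1 = 11.772,  λ_2 = 3.228;  v_1 ≈ (0.5696, -0.8219)


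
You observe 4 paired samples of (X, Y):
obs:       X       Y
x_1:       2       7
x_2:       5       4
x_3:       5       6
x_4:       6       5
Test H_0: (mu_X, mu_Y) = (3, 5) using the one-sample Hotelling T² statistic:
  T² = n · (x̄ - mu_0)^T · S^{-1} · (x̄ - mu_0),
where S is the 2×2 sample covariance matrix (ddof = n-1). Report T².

Step 1 — sample mean vector:
  mean(X) = (2 + 5 + 5 + 6) / 4 = 18/4 = 4.5
  mean(Y) = (7 + 4 + 6 + 5) / 4 = 22/4 = 5.5
  x̄ = (4.5, 5.5),  deviation x̄ - mu_0 = (4.5, 5.5) - (3, 5) = (1.5, 0.5).

Step 2 — sample covariance matrix, S[i,j] = (1/(n-1)) · Σ_k (x_{k,i} - mean_i) · (x_{k,j} - mean_j), divisor n-1 = 3:
  S[X,X] = ((-2.5)·(-2.5) + (0.5)·(0.5) + (0.5)·(0.5) + (1.5)·(1.5)) / 3 = 9/3 = 3
  S[X,Y] = ((-2.5)·(1.5) + (0.5)·(-1.5) + (0.5)·(0.5) + (1.5)·(-0.5)) / 3 = -5/3 = -1.6667
  S[Y,Y] = ((1.5)·(1.5) + (-1.5)·(-1.5) + (0.5)·(0.5) + (-0.5)·(-0.5)) / 3 = 5/3 = 1.6667
  S = [[3, -1.6667],
 [-1.6667, 1.6667]].

Step 3 — invert S. det(S) = 3·1.6667 - (-1.6667)² = 2.2222.
  S^{-1} = (1/det) · [[d, -b], [-b, a]] = [[0.75, 0.75],
 [0.75, 1.35]].

Step 4 — quadratic form (x̄ - mu_0)^T · S^{-1} · (x̄ - mu_0):
  S^{-1} · (x̄ - mu_0) = (1.5, 1.8),
  (x̄ - mu_0)^T · [...] = (1.5)·(1.5) + (0.5)·(1.8) = 3.15.

Step 5 — scale by n: T² = 4 · 3.15 = 12.6.

T² ≈ 12.6


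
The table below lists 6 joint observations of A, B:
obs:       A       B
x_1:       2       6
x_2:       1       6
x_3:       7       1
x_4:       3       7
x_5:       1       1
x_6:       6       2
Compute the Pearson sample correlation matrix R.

Step 1 — column means:
  mean(A) = (2 + 1 + 7 + 3 + 1 + 6) / 6 = 20/6 = 3.3333
  mean(B) = (6 + 6 + 1 + 7 + 1 + 2) / 6 = 23/6 = 3.8333

Step 2 — sample variances and covariances s[i,j] = (1/(n-1)) · Σ_k (x_{k,i} - mean_i) · (x_{k,j} - mean_j), with n-1 = 5:
  s[A,A] = ((-1.3333)·(-1.3333) + (-2.3333)·(-2.3333) + (3.6667)·(3.6667) + (-0.3333)·(-0.3333) + (-2.3333)·(-2.3333) + (2.6667)·(2.6667)) / 5 = 33.3333/5 = 6.6667
  s[A,B] = ((-1.3333)·(2.1667) + (-2.3333)·(2.1667) + (3.6667)·(-2.8333) + (-0.3333)·(3.1667) + (-2.3333)·(-2.8333) + (2.6667)·(-1.8333)) / 5 = -17.6667/5 = -3.5333
  s[B,B] = ((2.1667)·(2.1667) + (2.1667)·(2.1667) + (-2.8333)·(-2.8333) + (3.1667)·(3.1667) + (-2.8333)·(-2.8333) + (-1.8333)·(-1.8333)) / 5 = 38.8333/5 = 7.7667
  Sample standard deviations s_i = √(s[i,i]):
  s(A) = √(6.6667) = 2.582
  s(B) = √(7.7667) = 2.7869

Step 3 — r_{ij} = s_{ij} / (s_i · s_j):
  r[A,A] = 1 (diagonal).
  r[A,B] = -3.5333 / (2.582 · 2.7869) = -3.5333 / 7.1957 = -0.491
  r[B,B] = 1 (diagonal).

R is symmetric with unit diagonal. Assembling:

R = [[1, -0.491],
 [-0.491, 1]]


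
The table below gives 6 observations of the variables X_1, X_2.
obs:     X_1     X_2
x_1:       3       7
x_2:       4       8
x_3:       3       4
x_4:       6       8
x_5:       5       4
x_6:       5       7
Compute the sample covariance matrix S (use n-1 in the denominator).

Step 1 — column means:
  mean(X_1) = (3 + 4 + 3 + 6 + 5 + 5) / 6 = 26/6 = 4.3333
  mean(X_2) = (7 + 8 + 4 + 8 + 4 + 7) / 6 = 38/6 = 6.3333

Step 2 — sample covariance S[i,j] = (1/(n-1)) · Σ_k (x_{k,i} - mean_i) · (x_{k,j} - mean_j), with n-1 = 5.
  S[X_1,X_1] = ((-1.3333)·(-1.3333) + (-0.3333)·(-0.3333) + (-1.3333)·(-1.3333) + (1.6667)·(1.6667) + (0.6667)·(0.6667) + (0.6667)·(0.6667)) / 5 = 7.3333/5 = 1.4667
  S[X_1,X_2] = ((-1.3333)·(0.6667) + (-0.3333)·(1.6667) + (-1.3333)·(-2.3333) + (1.6667)·(1.6667) + (0.6667)·(-2.3333) + (0.6667)·(0.6667)) / 5 = 3.3333/5 = 0.6667
  S[X_2,X_2] = ((0.6667)·(0.6667) + (1.6667)·(1.6667) + (-2.3333)·(-2.3333) + (1.6667)·(1.6667) + (-2.3333)·(-2.3333) + (0.6667)·(0.6667)) / 5 = 17.3333/5 = 3.4667

S is symmetric (S[j,i] = S[i,j]). Assembling:

S = [[1.4667, 0.6667],
 [0.6667, 3.4667]]


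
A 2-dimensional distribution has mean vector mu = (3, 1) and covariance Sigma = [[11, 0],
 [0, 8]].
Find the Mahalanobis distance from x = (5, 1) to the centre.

Step 1 — centre the observation: (x - mu) = (2, 0).

Step 2 — invert Sigma. det(Sigma) = 11·8 - (0)² = 88.
  Sigma^{-1} = (1/det) · [[d, -b], [-b, a]] = [[0.0909, 0],
 [0, 0.125]].

Step 3 — form the quadratic (x - mu)^T · Sigma^{-1} · (x - mu):
  Sigma^{-1} · (x - mu) = (0.1818, 0).
  (x - mu)^T · [Sigma^{-1} · (x - mu)] = (2)·(0.1818) + (0)·(0) = 0.3636.

Step 4 — take square root: d = √(0.3636) ≈ 0.603.

d(x, mu) = √(0.3636) ≈ 0.603


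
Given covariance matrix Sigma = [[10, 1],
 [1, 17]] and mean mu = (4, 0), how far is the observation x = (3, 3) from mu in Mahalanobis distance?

Step 1 — centre the observation: (x - mu) = (-1, 3).

Step 2 — invert Sigma. det(Sigma) = 10·17 - (1)² = 169.
  Sigma^{-1} = (1/det) · [[d, -b], [-b, a]] = [[0.1006, -0.0059],
 [-0.0059, 0.0592]].

Step 3 — form the quadratic (x - mu)^T · Sigma^{-1} · (x - mu):
  Sigma^{-1} · (x - mu) = (-0.1183, 0.1834).
  (x - mu)^T · [Sigma^{-1} · (x - mu)] = (-1)·(-0.1183) + (3)·(0.1834) = 0.6686.

Step 4 — take square root: d = √(0.6686) ≈ 0.8177.

d(x, mu) = √(0.6686) ≈ 0.8177


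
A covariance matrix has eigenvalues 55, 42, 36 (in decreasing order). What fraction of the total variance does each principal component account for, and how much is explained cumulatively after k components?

Step 1 — total variance = trace(Sigma) = Σ λ_i = 55 + 42 + 36 = 133.

Step 2 — fraction explained by component i = λ_i / Σ λ:
  PC1: 55/133 = 0.4135
  PC2: 42/133 = 0.3158
  PC3: 36/133 = 0.2707

Step 3 — cumulative fraction after k components = (λ_1 + ... + λ_k) / Σ λ:
  k = 1: 55/133 = 0.4135
  k = 2: (55 + 42)/133 = 97/133 = 0.7293
  k = 3: (55 + 42 + 36)/133 = 133/133 = 1

Summary (fraction, with percent):

explained: PC1 0.4135 (41.35%), PC2 0.3158 (31.58%), PC3 0.2707 (27.07%);  cumulative: 0.4135, 0.7293, 1


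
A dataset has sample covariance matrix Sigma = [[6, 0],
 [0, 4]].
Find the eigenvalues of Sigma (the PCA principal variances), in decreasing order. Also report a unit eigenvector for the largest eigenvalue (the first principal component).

Step 1 — characteristic polynomial of 2×2 Sigma:
  det(Sigma - λI) = λ² - trace · λ + det = 0.
  trace = 6 + 4 = 10, det = 6·4 - (0)² = 24.
Step 2 — discriminant:
  Δ = trace² - 4·det = 100 - 96 = 4.
Step 3 — eigenvalues:
  λ = (trace ± √Δ)/2 = (10 ± 2)/2,
  λ_1 = 6,  λ_2 = 4.

Step 4 — unit eigenvector for λ_1: Sigma is diagonal, so its eigenvectors are the coordinate axes. λ_1 = 6 is the diagonal entry on the first coordinate axis, hence
  v_1 = (1, 0) (||v_1|| = 1).

λ_1 = 6,  λ_2 = 4;  v_1 ≈ (1, 0)


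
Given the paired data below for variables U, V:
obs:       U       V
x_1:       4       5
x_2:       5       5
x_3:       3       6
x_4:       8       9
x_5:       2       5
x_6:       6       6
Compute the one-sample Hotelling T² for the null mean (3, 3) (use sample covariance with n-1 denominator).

Step 1 — sample mean vector:
  mean(U) = (4 + 5 + 3 + 8 + 2 + 6) / 6 = 28/6 = 4.6667
  mean(V) = (5 + 5 + 6 + 9 + 5 + 6) / 6 = 36/6 = 6
  x̄ = (4.6667, 6),  deviation x̄ - mu_0 = (4.6667, 6) - (3, 3) = (1.6667, 3).

Step 2 — sample covariance matrix, S[i,j] = (1/(n-1)) · Σ_k (x_{k,i} - mean_i) · (x_{k,j} - mean_j), divisor n-1 = 5:
  S[U,U] = ((-0.6667)·(-0.6667) + (0.3333)·(0.3333) + (-1.6667)·(-1.6667) + (3.3333)·(3.3333) + (-2.6667)·(-2.6667) + (1.3333)·(1.3333)) / 5 = 23.3333/5 = 4.6667
  S[U,V] = ((-0.6667)·(-1) + (0.3333)·(-1) + (-1.6667)·(0) + (3.3333)·(3) + (-2.6667)·(-1) + (1.3333)·(0)) / 5 = 13/5 = 2.6
  S[V,V] = ((-1)·(-1) + (-1)·(-1) + (0)·(0) + (3)·(3) + (-1)·(-1) + (0)·(0)) / 5 = 12/5 = 2.4
  S = [[4.6667, 2.6],
 [2.6, 2.4]].

Step 3 — invert S. det(S) = 4.6667·2.4 - (2.6)² = 4.44.
  S^{-1} = (1/det) · [[d, -b], [-b, a]] = [[0.5405, -0.5856],
 [-0.5856, 1.0511]].

Step 4 — quadratic form (x̄ - mu_0)^T · S^{-1} · (x̄ - mu_0):
  S^{-1} · (x̄ - mu_0) = (-0.8559, 2.1772),
  (x̄ - mu_0)^T · [...] = (1.6667)·(-0.8559) + (3)·(2.1772) = 5.1051.

Step 5 — scale by n: T² = 6 · 5.1051 = 30.6306.

T² ≈ 30.6306


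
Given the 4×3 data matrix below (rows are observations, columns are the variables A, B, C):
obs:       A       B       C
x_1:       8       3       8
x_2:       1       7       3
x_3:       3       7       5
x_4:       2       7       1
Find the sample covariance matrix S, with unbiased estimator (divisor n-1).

Step 1 — column means:
  mean(A) = (8 + 1 + 3 + 2) / 4 = 14/4 = 3.5
  mean(B) = (3 + 7 + 7 + 7) / 4 = 24/4 = 6
  mean(C) = (8 + 3 + 5 + 1) / 4 = 17/4 = 4.25

Step 2 — sample covariance S[i,j] = (1/(n-1)) · Σ_k (x_{k,i} - mean_i) · (x_{k,j} - mean_j), with n-1 = 3.
  S[A,A] = ((4.5)·(4.5) + (-2.5)·(-2.5) + (-0.5)·(-0.5) + (-1.5)·(-1.5)) / 3 = 29/3 = 9.6667
  S[A,B] = ((4.5)·(-3) + (-2.5)·(1) + (-0.5)·(1) + (-1.5)·(1)) / 3 = -18/3 = -6
  S[A,C] = ((4.5)·(3.75) + (-2.5)·(-1.25) + (-0.5)·(0.75) + (-1.5)·(-3.25)) / 3 = 24.5/3 = 8.1667
  S[B,B] = ((-3)·(-3) + (1)·(1) + (1)·(1) + (1)·(1)) / 3 = 12/3 = 4
  S[B,C] = ((-3)·(3.75) + (1)·(-1.25) + (1)·(0.75) + (1)·(-3.25)) / 3 = -15/3 = -5
  S[C,C] = ((3.75)·(3.75) + (-1.25)·(-1.25) + (0.75)·(0.75) + (-3.25)·(-3.25)) / 3 = 26.75/3 = 8.9167

S is symmetric (S[j,i] = S[i,j]). Assembling:

S = [[9.6667, -6, 8.1667],
 [-6, 4, -5],
 [8.1667, -5, 8.9167]]


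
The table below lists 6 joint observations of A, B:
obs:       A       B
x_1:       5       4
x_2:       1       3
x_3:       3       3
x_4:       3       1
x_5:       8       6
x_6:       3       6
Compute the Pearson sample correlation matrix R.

Step 1 — column means:
  mean(A) = (5 + 1 + 3 + 3 + 8 + 3) / 6 = 23/6 = 3.8333
  mean(B) = (4 + 3 + 3 + 1 + 6 + 6) / 6 = 23/6 = 3.8333

Step 2 — sample variances and covariances s[i,j] = (1/(n-1)) · Σ_k (x_{k,i} - mean_i) · (x_{k,j} - mean_j), with n-1 = 5:
  s[A,A] = ((1.1667)·(1.1667) + (-2.8333)·(-2.8333) + (-0.8333)·(-0.8333) + (-0.8333)·(-0.8333) + (4.1667)·(4.1667) + (-0.8333)·(-0.8333)) / 5 = 28.8333/5 = 5.7667
  s[A,B] = ((1.1667)·(0.1667) + (-2.8333)·(-0.8333) + (-0.8333)·(-0.8333) + (-0.8333)·(-2.8333) + (4.1667)·(2.1667) + (-0.8333)·(2.1667)) / 5 = 12.8333/5 = 2.5667
  s[B,B] = ((0.1667)·(0.1667) + (-0.8333)·(-0.8333) + (-0.8333)·(-0.8333) + (-2.8333)·(-2.8333) + (2.1667)·(2.1667) + (2.1667)·(2.1667)) / 5 = 18.8333/5 = 3.7667
  Sample standard deviations s_i = √(s[i,i]):
  s(A) = √(5.7667) = 2.4014
  s(B) = √(3.7667) = 1.9408

Step 3 — r_{ij} = s_{ij} / (s_i · s_j):
  r[A,A] = 1 (diagonal).
  r[A,B] = 2.5667 / (2.4014 · 1.9408) = 2.5667 / 4.6606 = 0.5507
  r[B,B] = 1 (diagonal).

R is symmetric with unit diagonal. Assembling:

R = [[1, 0.5507],
 [0.5507, 1]]


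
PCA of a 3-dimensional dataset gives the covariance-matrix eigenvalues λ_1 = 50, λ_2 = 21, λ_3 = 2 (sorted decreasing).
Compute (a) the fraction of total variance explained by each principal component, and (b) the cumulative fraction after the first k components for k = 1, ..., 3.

Step 1 — total variance = trace(Sigma) = Σ λ_i = 50 + 21 + 2 = 73.

Step 2 — fraction explained by component i = λ_i / Σ λ:
  PC1: 50/73 = 0.6849
  PC2: 21/73 = 0.2877
  PC3: 2/73 = 0.0274

Step 3 — cumulative fraction after k components = (λ_1 + ... + λ_k) / Σ λ:
  k = 1: 50/73 = 0.6849
  k = 2: (50 + 21)/73 = 71/73 = 0.9726
  k = 3: (50 + 21 + 2)/73 = 73/73 = 1

Summary (fraction, with percent):

explained: PC1 0.6849 (68.49%), PC2 0.2877 (28.77%), PC3 0.0274 (2.74%);  cumulative: 0.6849, 0.9726, 1


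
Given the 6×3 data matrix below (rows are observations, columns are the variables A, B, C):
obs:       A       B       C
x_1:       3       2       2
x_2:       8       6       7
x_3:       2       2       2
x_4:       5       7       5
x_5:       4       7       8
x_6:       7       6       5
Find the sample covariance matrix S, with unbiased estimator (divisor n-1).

Step 1 — column means:
  mean(A) = (3 + 8 + 2 + 5 + 4 + 7) / 6 = 29/6 = 4.8333
  mean(B) = (2 + 6 + 2 + 7 + 7 + 6) / 6 = 30/6 = 5
  mean(C) = (2 + 7 + 2 + 5 + 8 + 5) / 6 = 29/6 = 4.8333

Step 2 — sample covariance S[i,j] = (1/(n-1)) · Σ_k (x_{k,i} - mean_i) · (x_{k,j} - mean_j), with n-1 = 5.
  S[A,A] = ((-1.8333)·(-1.8333) + (3.1667)·(3.1667) + (-2.8333)·(-2.8333) + (0.1667)·(0.1667) + (-0.8333)·(-0.8333) + (2.1667)·(2.1667)) / 5 = 26.8333/5 = 5.3667
  S[A,B] = ((-1.8333)·(-3) + (3.1667)·(1) + (-2.8333)·(-3) + (0.1667)·(2) + (-0.8333)·(2) + (2.1667)·(1)) / 5 = 18/5 = 3.6
  S[A,C] = ((-1.8333)·(-2.8333) + (3.1667)·(2.1667) + (-2.8333)·(-2.8333) + (0.1667)·(0.1667) + (-0.8333)·(3.1667) + (2.1667)·(0.1667)) / 5 = 17.8333/5 = 3.5667
  S[B,B] = ((-3)·(-3) + (1)·(1) + (-3)·(-3) + (2)·(2) + (2)·(2) + (1)·(1)) / 5 = 28/5 = 5.6
  S[B,C] = ((-3)·(-2.8333) + (1)·(2.1667) + (-3)·(-2.8333) + (2)·(0.1667) + (2)·(3.1667) + (1)·(0.1667)) / 5 = 26/5 = 5.2
  S[C,C] = ((-2.8333)·(-2.8333) + (2.1667)·(2.1667) + (-2.8333)·(-2.8333) + (0.1667)·(0.1667) + (3.1667)·(3.1667) + (0.1667)·(0.1667)) / 5 = 30.8333/5 = 6.1667

S is symmetric (S[j,i] = S[i,j]). Assembling:

S = [[5.3667, 3.6, 3.5667],
 [3.6, 5.6, 5.2],
 [3.5667, 5.2, 6.1667]]


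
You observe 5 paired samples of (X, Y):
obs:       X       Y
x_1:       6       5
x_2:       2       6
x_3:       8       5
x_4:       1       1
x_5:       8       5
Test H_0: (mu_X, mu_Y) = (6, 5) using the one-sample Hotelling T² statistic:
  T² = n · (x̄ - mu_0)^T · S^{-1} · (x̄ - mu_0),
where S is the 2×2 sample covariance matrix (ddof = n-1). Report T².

Step 1 — sample mean vector:
  mean(X) = (6 + 2 + 8 + 1 + 8) / 5 = 25/5 = 5
  mean(Y) = (5 + 6 + 5 + 1 + 5) / 5 = 22/5 = 4.4
  x̄ = (5, 4.4),  deviation x̄ - mu_0 = (5, 4.4) - (6, 5) = (-1, -0.6).

Step 2 — sample covariance matrix, S[i,j] = (1/(n-1)) · Σ_k (x_{k,i} - mean_i) · (x_{k,j} - mean_j), divisor n-1 = 4:
  S[X,X] = ((1)·(1) + (-3)·(-3) + (3)·(3) + (-4)·(-4) + (3)·(3)) / 4 = 44/4 = 11
  S[X,Y] = ((1)·(0.6) + (-3)·(1.6) + (3)·(0.6) + (-4)·(-3.4) + (3)·(0.6)) / 4 = 13/4 = 3.25
  S[Y,Y] = ((0.6)·(0.6) + (1.6)·(1.6) + (0.6)·(0.6) + (-3.4)·(-3.4) + (0.6)·(0.6)) / 4 = 15.2/4 = 3.8
  S = [[11, 3.25],
 [3.25, 3.8]].

Step 3 — invert S. det(S) = 11·3.8 - (3.25)² = 31.2375.
  S^{-1} = (1/det) · [[d, -b], [-b, a]] = [[0.1216, -0.104],
 [-0.104, 0.3521]].

Step 4 — quadratic form (x̄ - mu_0)^T · S^{-1} · (x̄ - mu_0):
  S^{-1} · (x̄ - mu_0) = (-0.0592, -0.1072),
  (x̄ - mu_0)^T · [...] = (-1)·(-0.0592) + (-0.6)·(-0.1072) = 0.1236.

Step 5 — scale by n: T² = 5 · 0.1236 = 0.6178.

T² ≈ 0.6178


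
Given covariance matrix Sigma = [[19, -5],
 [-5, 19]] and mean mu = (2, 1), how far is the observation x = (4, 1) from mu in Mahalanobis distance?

Step 1 — centre the observation: (x - mu) = (2, 0).

Step 2 — invert Sigma. det(Sigma) = 19·19 - (-5)² = 336.
  Sigma^{-1} = (1/det) · [[d, -b], [-b, a]] = [[0.0565, 0.0149],
 [0.0149, 0.0565]].

Step 3 — form the quadratic (x - mu)^T · Sigma^{-1} · (x - mu):
  Sigma^{-1} · (x - mu) = (0.1131, 0.0298).
  (x - mu)^T · [Sigma^{-1} · (x - mu)] = (2)·(0.1131) + (0)·(0.0298) = 0.2262.

Step 4 — take square root: d = √(0.2262) ≈ 0.4756.

d(x, mu) = √(0.2262) ≈ 0.4756


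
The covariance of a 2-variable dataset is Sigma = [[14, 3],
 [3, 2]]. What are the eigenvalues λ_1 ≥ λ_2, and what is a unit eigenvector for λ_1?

Step 1 — characteristic polynomial of 2×2 Sigma:
  det(Sigma - λI) = λ² - trace · λ + det = 0.
  trace = 14 + 2 = 16, det = 14·2 - (3)² = 19.
Step 2 — discriminant:
  Δ = trace² - 4·det = 256 - 76 = 180.
Step 3 — eigenvalues:
  λ = (trace ± √Δ)/2 = (16 ± 13.4164)/2,
  λ_1 = 14.7082,  λ_2 = 1.2918.

Step 4 — unit eigenvector for λ_1: solve (Sigma - λ_1 I)v = 0. First row:
  (14 - 14.7082)·v_x + (3)·v_y = 0, i.e. (-0.7082)·v_x + (3)·v_y = 0,
  so v ∝ (b, λ_1 - a) = (3, 0.7082) = u.
  ||u|| = √((3)² + (0.7082)²) = √(9.5016) ≈ 3.0825,
  v_1 = u/||u|| ≈ (0.9732, 0.2298) (||v_1|| = 1).

λ_1 = 14.7082,  λ_2 = 1.2918;  v_1 ≈ (0.9732, 0.2298)


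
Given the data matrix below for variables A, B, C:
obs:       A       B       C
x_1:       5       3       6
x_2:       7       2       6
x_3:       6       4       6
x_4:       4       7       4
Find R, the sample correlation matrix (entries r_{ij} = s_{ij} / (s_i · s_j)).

Step 1 — column means:
  mean(A) = (5 + 7 + 6 + 4) / 4 = 22/4 = 5.5
  mean(B) = (3 + 2 + 4 + 7) / 4 = 16/4 = 4
  mean(C) = (6 + 6 + 6 + 4) / 4 = 22/4 = 5.5

Step 2 — sample variances and covariances s[i,j] = (1/(n-1)) · Σ_k (x_{k,i} - mean_i) · (x_{k,j} - mean_j), with n-1 = 3:
  s[A,A] = ((-0.5)·(-0.5) + (1.5)·(1.5) + (0.5)·(0.5) + (-1.5)·(-1.5)) / 3 = 5/3 = 1.6667
  s[A,B] = ((-0.5)·(-1) + (1.5)·(-2) + (0.5)·(0) + (-1.5)·(3)) / 3 = -7/3 = -2.3333
  s[A,C] = ((-0.5)·(0.5) + (1.5)·(0.5) + (0.5)·(0.5) + (-1.5)·(-1.5)) / 3 = 3/3 = 1
  s[B,B] = ((-1)·(-1) + (-2)·(-2) + (0)·(0) + (3)·(3)) / 3 = 14/3 = 4.6667
  s[B,C] = ((-1)·(0.5) + (-2)·(0.5) + (0)·(0.5) + (3)·(-1.5)) / 3 = -6/3 = -2
  s[C,C] = ((0.5)·(0.5) + (0.5)·(0.5) + (0.5)·(0.5) + (-1.5)·(-1.5)) / 3 = 3/3 = 1
  Sample standard deviations s_i = √(s[i,i]):
  s(A) = √(1.6667) = 1.291
  s(B) = √(4.6667) = 2.1602
  s(C) = √(1) = 1

Step 3 — r_{ij} = s_{ij} / (s_i · s_j):
  r[A,A] = 1 (diagonal).
  r[A,B] = -2.3333 / (1.291 · 2.1602) = -2.3333 / 2.7889 = -0.8367
  r[A,C] = 1 / (1.291 · 1) = 1 / 1.291 = 0.7746
  r[B,B] = 1 (diagonal).
  r[B,C] = -2 / (2.1602 · 1) = -2 / 2.1602 = -0.9258
  r[C,C] = 1 (diagonal).

R is symmetric with unit diagonal. Assembling:

R = [[1, -0.8367, 0.7746],
 [-0.8367, 1, -0.9258],
 [0.7746, -0.9258, 1]]


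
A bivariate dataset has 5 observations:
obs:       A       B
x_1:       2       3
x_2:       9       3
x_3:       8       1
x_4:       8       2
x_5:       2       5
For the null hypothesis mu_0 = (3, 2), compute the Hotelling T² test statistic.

Step 1 — sample mean vector:
  mean(A) = (2 + 9 + 8 + 8 + 2) / 5 = 29/5 = 5.8
  mean(B) = (3 + 3 + 1 + 2 + 5) / 5 = 14/5 = 2.8
  x̄ = (5.8, 2.8),  deviation x̄ - mu_0 = (5.8, 2.8) - (3, 2) = (2.8, 0.8).

Step 2 — sample covariance matrix, S[i,j] = (1/(n-1)) · Σ_k (x_{k,i} - mean_i) · (x_{k,j} - mean_j), divisor n-1 = 4:
  S[A,A] = ((-3.8)·(-3.8) + (3.2)·(3.2) + (2.2)·(2.2) + (2.2)·(2.2) + (-3.8)·(-3.8)) / 4 = 48.8/4 = 12.2
  S[A,B] = ((-3.8)·(0.2) + (3.2)·(0.2) + (2.2)·(-1.8) + (2.2)·(-0.8) + (-3.8)·(2.2)) / 4 = -14.2/4 = -3.55
  S[B,B] = ((0.2)·(0.2) + (0.2)·(0.2) + (-1.8)·(-1.8) + (-0.8)·(-0.8) + (2.2)·(2.2)) / 4 = 8.8/4 = 2.2
  S = [[12.2, -3.55],
 [-3.55, 2.2]].

Step 3 — invert S. det(S) = 12.2·2.2 - (-3.55)² = 14.2375.
  S^{-1} = (1/det) · [[d, -b], [-b, a]] = [[0.1545, 0.2493],
 [0.2493, 0.8569]].

Step 4 — quadratic form (x̄ - mu_0)^T · S^{-1} · (x̄ - mu_0):
  S^{-1} · (x̄ - mu_0) = (0.6321, 1.3837),
  (x̄ - mu_0)^T · [...] = (2.8)·(0.6321) + (0.8)·(1.3837) = 2.8769.

Step 5 — scale by n: T² = 5 · 2.8769 = 14.3845.

T² ≈ 14.3845


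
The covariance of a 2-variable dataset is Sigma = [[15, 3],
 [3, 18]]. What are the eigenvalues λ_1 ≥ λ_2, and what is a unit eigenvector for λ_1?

Step 1 — characteristic polynomial of 2×2 Sigma:
  det(Sigma - λI) = λ² - trace · λ + det = 0.
  trace = 15 + 18 = 33, det = 15·18 - (3)² = 261.
Step 2 — discriminant:
  Δ = trace² - 4·det = 1089 - 1044 = 45.
Step 3 — eigenvalues:
  λ = (trace ± √Δ)/2 = (33 ± 6.7082)/2,
  λ_1 = 19.8541,  λ_2 = 13.1459.

Step 4 — unit eigenvector for λ_1: solve (Sigma - λ_1 I)v = 0. First row:
  (15 - 19.8541)·v_x + (3)·v_y = 0, i.e. (-4.8541)·v_x + (3)·v_y = 0,
  so v ∝ (b, λ_1 - a) = (3, 4.8541) = u.
  ||u|| = √((3)² + (4.8541)²) = √(32.5623) ≈ 5.7063,
  v_1 = u/||u|| ≈ (0.5257, 0.8507) (||v_1|| = 1).

λ_1 = 19.8541,  λ_2 = 13.1459;  v_1 ≈ (0.5257, 0.8507)


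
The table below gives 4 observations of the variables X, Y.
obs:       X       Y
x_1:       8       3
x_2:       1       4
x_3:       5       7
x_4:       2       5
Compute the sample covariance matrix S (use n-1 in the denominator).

Step 1 — column means:
  mean(X) = (8 + 1 + 5 + 2) / 4 = 16/4 = 4
  mean(Y) = (3 + 4 + 7 + 5) / 4 = 19/4 = 4.75

Step 2 — sample covariance S[i,j] = (1/(n-1)) · Σ_k (x_{k,i} - mean_i) · (x_{k,j} - mean_j), with n-1 = 3.
  S[X,X] = ((4)·(4) + (-3)·(-3) + (1)·(1) + (-2)·(-2)) / 3 = 30/3 = 10
  S[X,Y] = ((4)·(-1.75) + (-3)·(-0.75) + (1)·(2.25) + (-2)·(0.25)) / 3 = -3/3 = -1
  S[Y,Y] = ((-1.75)·(-1.75) + (-0.75)·(-0.75) + (2.25)·(2.25) + (0.25)·(0.25)) / 3 = 8.75/3 = 2.9167

S is symmetric (S[j,i] = S[i,j]). Assembling:

S = [[10, -1],
 [-1, 2.9167]]


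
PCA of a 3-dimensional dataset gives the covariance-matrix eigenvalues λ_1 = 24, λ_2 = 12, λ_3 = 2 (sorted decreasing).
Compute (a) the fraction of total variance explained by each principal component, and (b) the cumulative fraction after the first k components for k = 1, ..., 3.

Step 1 — total variance = trace(Sigma) = Σ λ_i = 24 + 12 + 2 = 38.

Step 2 — fraction explained by component i = λ_i / Σ λ:
  PC1: 24/38 = 0.6316
  PC2: 12/38 = 0.3158
  PC3: 2/38 = 0.0526

Step 3 — cumulative fraction after k components = (λ_1 + ... + λ_k) / Σ λ:
  k = 1: 24/38 = 0.6316
  k = 2: (24 + 12)/38 = 36/38 = 0.9474
  k = 3: (24 + 12 + 2)/38 = 38/38 = 1

Summary (fraction, with percent):

explained: PC1 0.6316 (63.16%), PC2 0.3158 (31.58%), PC3 0.0526 (5.26%);  cumulative: 0.6316, 0.9474, 1


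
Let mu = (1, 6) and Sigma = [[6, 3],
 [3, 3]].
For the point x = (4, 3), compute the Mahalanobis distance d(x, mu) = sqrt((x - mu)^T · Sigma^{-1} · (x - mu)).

Step 1 — centre the observation: (x - mu) = (3, -3).

Step 2 — invert Sigma. det(Sigma) = 6·3 - (3)² = 9.
  Sigma^{-1} = (1/det) · [[d, -b], [-b, a]] = [[0.3333, -0.3333],
 [-0.3333, 0.6667]].

Step 3 — form the quadratic (x - mu)^T · Sigma^{-1} · (x - mu):
  Sigma^{-1} · (x - mu) = (2, -3).
  (x - mu)^T · [Sigma^{-1} · (x - mu)] = (3)·(2) + (-3)·(-3) = 15.

Step 4 — take square root: d = √(15) ≈ 3.873.

d(x, mu) = √(15) ≈ 3.873


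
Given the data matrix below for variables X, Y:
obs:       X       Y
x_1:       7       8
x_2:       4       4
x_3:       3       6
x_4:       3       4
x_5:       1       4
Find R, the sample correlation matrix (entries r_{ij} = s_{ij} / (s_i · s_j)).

Step 1 — column means:
  mean(X) = (7 + 4 + 3 + 3 + 1) / 5 = 18/5 = 3.6
  mean(Y) = (8 + 4 + 6 + 4 + 4) / 5 = 26/5 = 5.2

Step 2 — sample variances and covariances s[i,j] = (1/(n-1)) · Σ_k (x_{k,i} - mean_i) · (x_{k,j} - mean_j), with n-1 = 4:
  s[X,X] = ((3.4)·(3.4) + (0.4)·(0.4) + (-0.6)·(-0.6) + (-0.6)·(-0.6) + (-2.6)·(-2.6)) / 4 = 19.2/4 = 4.8
  s[X,Y] = ((3.4)·(2.8) + (0.4)·(-1.2) + (-0.6)·(0.8) + (-0.6)·(-1.2) + (-2.6)·(-1.2)) / 4 = 12.4/4 = 3.1
  s[Y,Y] = ((2.8)·(2.8) + (-1.2)·(-1.2) + (0.8)·(0.8) + (-1.2)·(-1.2) + (-1.2)·(-1.2)) / 4 = 12.8/4 = 3.2
  Sample standard deviations s_i = √(s[i,i]):
  s(X) = √(4.8) = 2.1909
  s(Y) = √(3.2) = 1.7889

Step 3 — r_{ij} = s_{ij} / (s_i · s_j):
  r[X,X] = 1 (diagonal).
  r[X,Y] = 3.1 / (2.1909 · 1.7889) = 3.1 / 3.9192 = 0.791
  r[Y,Y] = 1 (diagonal).

R is symmetric with unit diagonal. Assembling:

R = [[1, 0.791],
 [0.791, 1]]


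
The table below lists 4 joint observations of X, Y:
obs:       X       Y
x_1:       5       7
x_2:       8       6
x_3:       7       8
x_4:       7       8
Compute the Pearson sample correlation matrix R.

Step 1 — column means:
  mean(X) = (5 + 8 + 7 + 7) / 4 = 27/4 = 6.75
  mean(Y) = (7 + 6 + 8 + 8) / 4 = 29/4 = 7.25

Step 2 — sample variances and covariances s[i,j] = (1/(n-1)) · Σ_k (x_{k,i} - mean_i) · (x_{k,j} - mean_j), with n-1 = 3:
  s[X,X] = ((-1.75)·(-1.75) + (1.25)·(1.25) + (0.25)·(0.25) + (0.25)·(0.25)) / 3 = 4.75/3 = 1.5833
  s[X,Y] = ((-1.75)·(-0.25) + (1.25)·(-1.25) + (0.25)·(0.75) + (0.25)·(0.75)) / 3 = -0.75/3 = -0.25
  s[Y,Y] = ((-0.25)·(-0.25) + (-1.25)·(-1.25) + (0.75)·(0.75) + (0.75)·(0.75)) / 3 = 2.75/3 = 0.9167
  Sample standard deviations s_i = √(s[i,i]):
  s(X) = √(1.5833) = 1.2583
  s(Y) = √(0.9167) = 0.9574

Step 3 — r_{ij} = s_{ij} / (s_i · s_j):
  r[X,X] = 1 (diagonal).
  r[X,Y] = -0.25 / (1.2583 · 0.9574) = -0.25 / 1.2047 = -0.2075
  r[Y,Y] = 1 (diagonal).

R is symmetric with unit diagonal. Assembling:

R = [[1, -0.2075],
 [-0.2075, 1]]


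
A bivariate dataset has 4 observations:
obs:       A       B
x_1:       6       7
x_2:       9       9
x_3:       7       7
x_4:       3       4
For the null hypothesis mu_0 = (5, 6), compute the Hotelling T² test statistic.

Step 1 — sample mean vector:
  mean(A) = (6 + 9 + 7 + 3) / 4 = 25/4 = 6.25
  mean(B) = (7 + 9 + 7 + 4) / 4 = 27/4 = 6.75
  x̄ = (6.25, 6.75),  deviation x̄ - mu_0 = (6.25, 6.75) - (5, 6) = (1.25, 0.75).

Step 2 — sample covariance matrix, S[i,j] = (1/(n-1)) · Σ_k (x_{k,i} - mean_i) · (x_{k,j} - mean_j), divisor n-1 = 3:
  S[A,A] = ((-0.25)·(-0.25) + (2.75)·(2.75) + (0.75)·(0.75) + (-3.25)·(-3.25)) / 3 = 18.75/3 = 6.25
  S[A,B] = ((-0.25)·(0.25) + (2.75)·(2.25) + (0.75)·(0.25) + (-3.25)·(-2.75)) / 3 = 15.25/3 = 5.0833
  S[B,B] = ((0.25)·(0.25) + (2.25)·(2.25) + (0.25)·(0.25) + (-2.75)·(-2.75)) / 3 = 12.75/3 = 4.25
  S = [[6.25, 5.0833],
 [5.0833, 4.25]].

Step 3 — invert S. det(S) = 6.25·4.25 - (5.0833)² = 0.7222.
  S^{-1} = (1/det) · [[d, -b], [-b, a]] = [[5.8846, -7.0385],
 [-7.0385, 8.6538]].

Step 4 — quadratic form (x̄ - mu_0)^T · S^{-1} · (x̄ - mu_0):
  S^{-1} · (x̄ - mu_0) = (2.0769, -2.3077),
  (x̄ - mu_0)^T · [...] = (1.25)·(2.0769) + (0.75)·(-2.3077) = 0.8654.

Step 5 — scale by n: T² = 4 · 0.8654 = 3.4615.

T² ≈ 3.4615


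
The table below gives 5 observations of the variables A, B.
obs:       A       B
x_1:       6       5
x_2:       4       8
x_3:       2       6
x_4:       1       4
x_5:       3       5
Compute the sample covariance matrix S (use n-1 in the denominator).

Step 1 — column means:
  mean(A) = (6 + 4 + 2 + 1 + 3) / 5 = 16/5 = 3.2
  mean(B) = (5 + 8 + 6 + 4 + 5) / 5 = 28/5 = 5.6

Step 2 — sample covariance S[i,j] = (1/(n-1)) · Σ_k (x_{k,i} - mean_i) · (x_{k,j} - mean_j), with n-1 = 4.
  S[A,A] = ((2.8)·(2.8) + (0.8)·(0.8) + (-1.2)·(-1.2) + (-2.2)·(-2.2) + (-0.2)·(-0.2)) / 4 = 14.8/4 = 3.7
  S[A,B] = ((2.8)·(-0.6) + (0.8)·(2.4) + (-1.2)·(0.4) + (-2.2)·(-1.6) + (-0.2)·(-0.6)) / 4 = 3.4/4 = 0.85
  S[B,B] = ((-0.6)·(-0.6) + (2.4)·(2.4) + (0.4)·(0.4) + (-1.6)·(-1.6) + (-0.6)·(-0.6)) / 4 = 9.2/4 = 2.3

S is symmetric (S[j,i] = S[i,j]). Assembling:

S = [[3.7, 0.85],
 [0.85, 2.3]]


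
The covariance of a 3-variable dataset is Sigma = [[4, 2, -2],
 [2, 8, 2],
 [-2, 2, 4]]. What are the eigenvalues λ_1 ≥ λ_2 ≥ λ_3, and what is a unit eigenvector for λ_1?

Step 1 — characteristic polynomial p(λ) = det(λI - Sigma) = λ³ - tr·λ² + c_1·λ - det, where tr = trace, c_1 = sum of the principal 2×2 minors, det = det(Sigma):
  tr = 4 + 8 + 4 = 16,
  c_1 = (4·8 - (2)²) + (4·4 - (-2)²) + (8·4 - (2)²) = 28 + 12 + 28 = 68,
  det = 4·(8·4 - (2)²) - (2)·((2)·4 - (2)·(-2)) + (-2)·((2)·(2) - 8·(-2)) = 4·(28) - (2)·(12) + (-2)·(20) = 48.
  So p(λ) = λ³ - 16λ² + 68λ - 48.
Step 2 — look for an integer root (rational root theorem: any rational root is an integer divisor of 48). Testing λ = 6:
  p(6) = 216 - 576 + 408 - 48 = 0  ✓
  Dividing out (λ - 6): p(λ) = (λ - 6)(λ² - 10λ + 8).
Step 3 — remaining eigenvalues from the quadratic λ² - 10λ + 8 = 0:
  Δ = 10² - 4·8 = 100 - 32 = 68,  λ = (10 ± √68)/2 = (10 ± 8.2462)/2 ≈ 9.1231 or 0.8769.
  Sorted: λ_1 = 9.1231,  λ_2 = 6,  λ_3 = 0.8769  (check: sum = 16 = tr ✓).

Step 4 — unit eigenvector for λ_1 ≈ 9.1231: v spans the null space of (Sigma - λ_1 I), whose rows are
  r_1 = (-5.1231, 2, -2),  r_2 = (2, -1.1231, 2),  r_3 = (-2, 2, -5.1231).
  v is orthogonal to every row, so take v ∝ r_1 × r_2 = ((2)·(2) - (-2)·(-1.1231), (-2)·(2) - (-5.1231)·(2), (-5.1231)·(-1.1231) - (2)·(2)) ≈ (1.7538, 6.2462, 1.7538).
  Let u = (1.7538, 6.2462, 1.7538).
  ||u|| = √((1.7538)² + (6.2462)² + (1.7538)²) = √(45.1667) ≈ 6.7206,  v_1 = u/||u|| ≈ (0.261, 0.9294, 0.261) (||v_1|| = 1).

λ_1 = 9.1231,  λ_2 = 6,  λ_3 = 0.8769;  v_1 ≈ (0.261, 0.9294, 0.261)


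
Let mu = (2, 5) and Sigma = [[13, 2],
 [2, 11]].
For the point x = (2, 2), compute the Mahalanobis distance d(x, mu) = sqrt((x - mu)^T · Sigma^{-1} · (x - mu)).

Step 1 — centre the observation: (x - mu) = (0, -3).

Step 2 — invert Sigma. det(Sigma) = 13·11 - (2)² = 139.
  Sigma^{-1} = (1/det) · [[d, -b], [-b, a]] = [[0.0791, -0.0144],
 [-0.0144, 0.0935]].

Step 3 — form the quadratic (x - mu)^T · Sigma^{-1} · (x - mu):
  Sigma^{-1} · (x - mu) = (0.0432, -0.2806).
  (x - mu)^T · [Sigma^{-1} · (x - mu)] = (0)·(0.0432) + (-3)·(-0.2806) = 0.8417.

Step 4 — take square root: d = √(0.8417) ≈ 0.9175.

d(x, mu) = √(0.8417) ≈ 0.9175


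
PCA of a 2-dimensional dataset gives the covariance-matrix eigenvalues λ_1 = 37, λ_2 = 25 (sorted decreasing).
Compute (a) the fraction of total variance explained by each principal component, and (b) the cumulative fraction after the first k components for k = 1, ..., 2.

Step 1 — total variance = trace(Sigma) = Σ λ_i = 37 + 25 = 62.

Step 2 — fraction explained by component i = λ_i / Σ λ:
  PC1: 37/62 = 0.5968
  PC2: 25/62 = 0.4032

Step 3 — cumulative fraction after k components = (λ_1 + ... + λ_k) / Σ λ:
  k = 1: 37/62 = 0.5968
  k = 2: (37 + 25)/62 = 62/62 = 1

Summary (fraction, with percent):

explained: PC1 0.5968 (59.68%), PC2 0.4032 (40.32%);  cumulative: 0.5968, 1
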